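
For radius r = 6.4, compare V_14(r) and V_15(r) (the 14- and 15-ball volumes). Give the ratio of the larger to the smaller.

V_14(6.4) ≈ 1.15915e+11, V_15(6.4) ≈ 4.72204e+11. The 15-ball is larger by a factor of 4.074.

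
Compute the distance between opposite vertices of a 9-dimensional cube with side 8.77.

d = √(8.77² + 8.77² + ... + 8.77²) [9 terms] = √(9·8.77²) = 8.77√9 = 26.31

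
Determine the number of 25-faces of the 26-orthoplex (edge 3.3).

Each 25-face is the convex hull of 26 vertices, one chosen as ±e_i from each of 26 distinct axes: 2^26·C(26,26) = 67108864.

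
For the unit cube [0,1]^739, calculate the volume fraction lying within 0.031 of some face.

The inner cube has side 1-2·0.031 = 0.938 and volume (0.938)^739 ≈ 2.87e-21, so the shell holds 1 - 2.87e-21 of the volume.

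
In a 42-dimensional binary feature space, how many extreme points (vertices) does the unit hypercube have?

Each vertex is a binary string of length 42, so there are 2^42 = 4398046511104.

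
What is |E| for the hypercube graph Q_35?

An n-cube has n·2^(n-1) edges. With n = 35: 35·17179869184 = 601295421440.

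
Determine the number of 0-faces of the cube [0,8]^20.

f_0(20-cube) = (20 choose 0) · 2^20 = 1048576.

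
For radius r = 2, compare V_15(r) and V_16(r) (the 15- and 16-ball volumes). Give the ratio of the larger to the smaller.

V_15(2) ≈ 12499.1, V_16(2) ≈ 15422.6. The 16-ball is larger by a factor of 1.234.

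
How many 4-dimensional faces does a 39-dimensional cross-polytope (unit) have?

f_4(39-orthoplex) = 2^5 · (39 choose 5) = 18424224.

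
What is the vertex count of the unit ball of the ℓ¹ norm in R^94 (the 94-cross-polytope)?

The 94-dimensional cross-polytope has 2n = 2·94 = 188 vertices.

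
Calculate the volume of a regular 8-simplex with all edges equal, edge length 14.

V_8 = √(9) · 14^8 / (8! · 2^(8/2)) ≈ 6862.86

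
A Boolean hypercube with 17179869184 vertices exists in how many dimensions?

Since 2^n = 17179869184, we have n = 34.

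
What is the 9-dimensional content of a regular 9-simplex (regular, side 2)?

V_9 = √(10) · 2^9 / (9! · 2^(9/2)) ≈ 0.000197184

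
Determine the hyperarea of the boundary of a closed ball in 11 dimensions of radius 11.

The surface area of an n-ball is 2π^(n/2) r^(n-1) / Γ(n/2). For n=11, r=11: 1659995174464·π^5/945 ≈ 5.37557e+11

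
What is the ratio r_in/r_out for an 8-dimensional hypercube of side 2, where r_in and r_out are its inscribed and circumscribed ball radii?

r_in / r_out = (2/2) / (2√8/2) = 1/√8 ≈ 0.353553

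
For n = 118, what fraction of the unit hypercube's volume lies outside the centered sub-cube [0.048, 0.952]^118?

Shell fraction = 1 - (1-0.096)^118 ≈ 0.999993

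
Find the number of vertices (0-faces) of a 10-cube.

Choose 0 of 10 axes to span the face (C(10,0) = 1 way), then fix each of the remaining 10 coordinates at one of its two extreme values (2^10 = 1024 ways): 1·1024 = 1024.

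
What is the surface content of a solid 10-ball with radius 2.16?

The surface area of an n-ball is 2π^(n/2) r^(n-1) / Γ(n/2). For n=10, r=2.16: 26100.7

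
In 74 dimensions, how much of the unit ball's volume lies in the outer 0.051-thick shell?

V(inner)/V(outer) = ((1-0.051)/1)^74 ≈ 0.02078, so the shell fraction is 0.979217.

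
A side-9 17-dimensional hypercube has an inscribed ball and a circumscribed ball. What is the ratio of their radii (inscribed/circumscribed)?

For an n-cube of any side s, the inradius is s/2 and the circumradius is s√n/2, so the ratio is 1/√17 ≈ 0.242536.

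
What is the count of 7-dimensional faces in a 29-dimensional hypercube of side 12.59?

An n-cube has C(n,k)·2^(n-k) k-faces. Here C(29,7)·2^22 = 1560780·4194304 = 6546385797120.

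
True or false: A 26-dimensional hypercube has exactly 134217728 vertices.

False. The 26-cube has 2^26 = 67108864 vertices.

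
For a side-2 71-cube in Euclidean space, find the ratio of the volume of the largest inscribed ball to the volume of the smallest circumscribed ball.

The radii are 2/2 and 2√71/2, so the volume ratio is (1/√71)^71 = 71^{-71/2} ≈ 1.9069e-66.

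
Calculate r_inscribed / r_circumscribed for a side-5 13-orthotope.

For an n-cube of any side s, the inradius is s/2 and the circumradius is s√n/2, so the ratio is 1/√13 ≈ 0.27735.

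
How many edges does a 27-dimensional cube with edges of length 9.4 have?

An n-cube has n·2^(n-1) edges. With n = 27: 27·67108864 = 1811939328.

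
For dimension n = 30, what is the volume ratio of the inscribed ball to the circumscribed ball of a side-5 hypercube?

Volume scales as r^n, and r_in/r_out = 1/√30, giving (1/√30)^30 ≈ 6.96917e-23.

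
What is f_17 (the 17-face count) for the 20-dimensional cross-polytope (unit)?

f_17(20-orthoplex) = 2^18 · (20 choose 18) = 49807360.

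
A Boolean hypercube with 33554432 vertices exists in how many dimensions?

The n-cube has 2^n vertices, and 33554432 = 2^25, so n = 25.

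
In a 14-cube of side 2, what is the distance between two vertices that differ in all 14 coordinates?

||(2,2,...,2)|| = √(14)·2 ≈ 7.48331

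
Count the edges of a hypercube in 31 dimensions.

An n-cube has n·2^(n-1) edges. With n = 31: 31·1073741824 = 33285996544.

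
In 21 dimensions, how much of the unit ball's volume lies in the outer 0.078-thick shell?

1 - (1-0.078)^21 ≈ 0.818302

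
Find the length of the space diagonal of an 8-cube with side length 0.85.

Diagonal = √8 · 0.85 ≈ 2.40416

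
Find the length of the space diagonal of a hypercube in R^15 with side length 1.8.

d = √(1.8² + 1.8² + ... + 1.8²) [15 terms] = √(15·1.8²) = 1.8√15 ≈ 6.97137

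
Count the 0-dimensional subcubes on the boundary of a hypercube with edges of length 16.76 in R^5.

Choose 0 of 5 axes to span the face (C(5,0) = 1 way), then fix each of the remaining 5 coordinates at one of its two extreme values (2^5 = 32 ways): 1·32 = 32.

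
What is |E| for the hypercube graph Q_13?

An n-cube has n·2^(n-1) edges. With n = 13: 13·4096 = 53248.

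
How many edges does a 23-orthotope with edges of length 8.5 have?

The 23-cube has n·2^(n-1) = 23·2^22 = 23·4194304 = 96468992 edges.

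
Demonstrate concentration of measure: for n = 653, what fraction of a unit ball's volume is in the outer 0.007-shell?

1 - (1-0.007)^653 ≈ 0.989817 ≈ 98.98%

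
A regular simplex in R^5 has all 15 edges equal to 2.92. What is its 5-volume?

V = (2.92^5 / 5!) · √((5+1) / 2^5) ≈ 0.766009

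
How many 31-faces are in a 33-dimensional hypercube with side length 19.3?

An n-cube has C(n,k)·2^(n-k) k-faces. Here C(33,31)·2^2 = 528·4 = 2112.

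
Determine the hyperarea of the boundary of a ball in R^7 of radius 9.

S = n·V_n(r)/r = 7·V_7(9)/9 (volume-to-surface relation), giving 2834352·π^3/5 ≈ 1.75765e+07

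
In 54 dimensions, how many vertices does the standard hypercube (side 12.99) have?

Each vertex is a binary string of length 54, so there are 2^54 = 18014398509481984.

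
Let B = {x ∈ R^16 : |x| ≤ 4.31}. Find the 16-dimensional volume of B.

V_16(4.31) = π^(16/2) · (4.31)^16 / Γ(16/2 + 1) ≈ 3.33668e+09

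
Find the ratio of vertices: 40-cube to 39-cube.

The 40-cube has 2^40 = 1099511627776 vertices. The 39-cube has 2^39 = 549755813888 vertices. Ratio: 1099511627776/549755813888 = 2.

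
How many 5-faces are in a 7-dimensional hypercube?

f_5(7-cube) = (7 choose 5) · 2^2 = 84.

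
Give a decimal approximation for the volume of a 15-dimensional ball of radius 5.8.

The n-ball volume is π^(n/2)·r^n/Γ(n/2+1). With n=15, r=5.8: V ≈ 1.07857e+11.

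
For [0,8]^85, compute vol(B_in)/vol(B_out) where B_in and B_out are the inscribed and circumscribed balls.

Volume scales as r^n, and r_in/r_out = 1/√85, giving (1/√85)^85 ≈ 9.99299e-83.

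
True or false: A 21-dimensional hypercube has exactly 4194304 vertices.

False. The 21-cube has 2^21 = 2097152 vertices.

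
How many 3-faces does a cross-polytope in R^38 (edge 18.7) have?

Each 3-face is the convex hull of 4 vertices, one chosen as ±e_i from each of 4 distinct axes: 2^4·C(38,4) = 1181040.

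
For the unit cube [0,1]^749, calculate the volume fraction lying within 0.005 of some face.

1 - (1 - 2·0.005)^749 = 1 - 0.99^749 ≈ 0.999462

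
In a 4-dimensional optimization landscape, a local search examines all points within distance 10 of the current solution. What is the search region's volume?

The n-ball volume is π^(n/2)·r^n/Γ(n/2+1). With n=4, r=10: V = 5000·π^2 ≈ 49348.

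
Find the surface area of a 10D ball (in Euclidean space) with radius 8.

|∂B_10(8)| = 33554432·π^5/3 ≈ 3.42277e+09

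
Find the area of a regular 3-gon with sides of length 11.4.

Area = (√3/4) · 11.4² = 56.2743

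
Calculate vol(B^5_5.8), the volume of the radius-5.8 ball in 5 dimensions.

The n-ball volume is π^(n/2)·r^n/Γ(n/2+1). With n=5, r=5.8: V ≈ 34549.2.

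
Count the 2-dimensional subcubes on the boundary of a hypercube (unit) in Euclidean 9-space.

Choose 2 of 9 axes to span the face (C(9,2) = 36 ways), then fix each of the remaining 7 coordinates at one of its two extreme values (2^7 = 128 ways): 36·128 = 4608.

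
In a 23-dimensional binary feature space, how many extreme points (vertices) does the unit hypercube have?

Number of vertices = 2^23 = 8388608.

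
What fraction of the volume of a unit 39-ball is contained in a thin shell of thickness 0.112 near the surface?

V(inner)/V(outer) = ((1-0.112)/1)^39 ≈ 0.00973, so the shell fraction is 0.99027.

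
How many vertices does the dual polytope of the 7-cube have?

Number of vertices = 2n = 14.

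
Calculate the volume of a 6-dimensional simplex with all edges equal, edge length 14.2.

V = (14.2^6 / 6!) · √((6+1) / 2^6) ≈ 3765.79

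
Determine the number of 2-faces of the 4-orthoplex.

Each 2-face is the convex hull of 3 vertices, one chosen as ±e_i from each of 3 distinct axes: 2^3·C(4,3) = 32.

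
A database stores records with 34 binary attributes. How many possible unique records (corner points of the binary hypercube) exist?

An n-cube has 2^n vertices; for n = 34 that is 2^34 = 17179869184.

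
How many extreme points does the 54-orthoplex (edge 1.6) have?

Number of vertices = 2n = 108.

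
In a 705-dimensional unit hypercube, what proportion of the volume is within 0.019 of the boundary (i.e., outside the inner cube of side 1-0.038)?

1 - (1 - 2·0.019)^705 = 1 - 0.962^705 ≈ 1 - 1.375e-12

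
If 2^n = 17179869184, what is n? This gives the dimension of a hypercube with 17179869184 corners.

The n-cube has 2^n vertices, and 17179869184 = 2^34, so n = 34.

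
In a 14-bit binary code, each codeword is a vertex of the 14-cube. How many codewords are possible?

Each vertex is a binary string of length 14, so there are 2^14 = 16384.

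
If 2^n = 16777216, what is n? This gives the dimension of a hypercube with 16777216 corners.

The n-cube has 2^n vertices, and 16777216 = 2^24, so n = 24.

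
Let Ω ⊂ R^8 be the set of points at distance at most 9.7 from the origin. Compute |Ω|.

Volume = π^{8/2}·(9.7)^8/Γ(5) ≈ 3.18099e+08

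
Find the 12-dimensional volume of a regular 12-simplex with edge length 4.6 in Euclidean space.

V = (4.6^12 / 12!) · √((12+1) / 2^12) ≈ 0.0105572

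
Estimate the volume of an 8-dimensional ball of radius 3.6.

V_8(3.6) = π^(8/2) · (3.6)^8 / Γ(8/2 + 1) ≈ 114501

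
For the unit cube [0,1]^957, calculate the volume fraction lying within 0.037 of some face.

1 - (1 - 2·0.037)^957 = 1 - 0.926^957 ≈ 1 - 1.114e-32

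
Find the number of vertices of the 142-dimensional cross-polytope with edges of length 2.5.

The 142-dimensional cross-polytope has 2n = 2·142 = 284 vertices.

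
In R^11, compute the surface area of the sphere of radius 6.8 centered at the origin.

|∂B_11(6.8)| ≈ 4.38114e+09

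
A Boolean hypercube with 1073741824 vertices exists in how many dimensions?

Since 2^n = 1073741824, we have n = 30.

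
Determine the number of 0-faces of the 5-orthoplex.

An n-cross-polytope has 2^(k+1)·C(n,k+1) k-faces. Here 2^1·C(5,1) = 2·5 = 10.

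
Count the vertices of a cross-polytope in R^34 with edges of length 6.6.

An n-cross-polytope has 2n vertices; here n = 34, giving 68.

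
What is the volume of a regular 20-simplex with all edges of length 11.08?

V_20 = √(21) · 11.08^20 / (20! · 2^(20/2)) ≈ 1.43048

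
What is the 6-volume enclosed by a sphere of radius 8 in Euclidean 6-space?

V = 131072·π^3/3 ≈ 1.35468e+06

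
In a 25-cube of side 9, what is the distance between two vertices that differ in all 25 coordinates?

||(9,9,...,9)|| = √(25)·9 = 45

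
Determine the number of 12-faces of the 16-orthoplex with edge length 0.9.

Each 12-face is the convex hull of 13 vertices, one chosen as ±e_i from each of 13 distinct axes: 2^13·C(16,13) = 4587520.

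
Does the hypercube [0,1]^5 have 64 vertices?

False. The 5-cube has 2^5 = 32 vertices.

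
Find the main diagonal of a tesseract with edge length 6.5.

Diagonal = √4 · 6.5 = 13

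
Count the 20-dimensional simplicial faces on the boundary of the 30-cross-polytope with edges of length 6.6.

Number of 20-faces = 2^(20+1) · C(30,20+1) = 2097152 · 14307150 = 30004268236800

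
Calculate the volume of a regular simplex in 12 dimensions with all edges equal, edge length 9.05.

V_12 = √(13) · 9.05^12 / (12! · 2^(12/2)) ≈ 35.5008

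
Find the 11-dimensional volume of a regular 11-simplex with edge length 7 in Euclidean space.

Volume = 7^11 · √(12/2^11) / 11! ≈ 3.79183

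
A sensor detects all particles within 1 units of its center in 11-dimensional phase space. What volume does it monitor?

V_11(1) = π^(11/2) · (1)^11 / Γ(11/2 + 1) = 64·π^5/10395 ≈ 1.8841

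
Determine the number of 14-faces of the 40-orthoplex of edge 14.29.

Number of 14-faces = 2^(14+1) · C(40,14+1) = 32768 · 40225345056 = 1318104106795008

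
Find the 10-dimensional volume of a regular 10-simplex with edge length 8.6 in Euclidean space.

Volume = 8.6^10 · √(11/2^10) / 10! ≈ 63.2074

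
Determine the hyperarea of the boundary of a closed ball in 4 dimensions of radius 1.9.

S_4(1.9) = 2·π^(4/2)·(1.9)^3 / Γ(4/2) ≈ 135.391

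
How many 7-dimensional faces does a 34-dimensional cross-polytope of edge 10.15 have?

f_7(34-orthoplex) = 2^8 · (34 choose 8) = 4647988224.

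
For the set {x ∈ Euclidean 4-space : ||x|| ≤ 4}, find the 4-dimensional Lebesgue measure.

The n-ball volume is π^(n/2)·r^n/Γ(n/2+1). With n=4, r=4: V = 128·π^2 ≈ 1263.31.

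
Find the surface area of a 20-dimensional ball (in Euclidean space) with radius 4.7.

S = n·V_n(r)/r = 20·V_20(4.7)/4.7 (volume-to-surface relation), giving 3.03826e+12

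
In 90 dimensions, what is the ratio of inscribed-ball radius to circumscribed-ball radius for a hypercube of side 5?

For an n-cube of any side s, the inradius is s/2 and the circumradius is s√n/2, so the ratio is 1/√90 ≈ 0.105409.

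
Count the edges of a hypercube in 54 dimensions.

Each of the 2^54 = 18014398509481984 vertices has degree 54; total edges = 54·2^54/2 = 486388759756013568.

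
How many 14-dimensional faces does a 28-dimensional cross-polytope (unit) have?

f_14(28-orthoplex) = 2^15 · (28 choose 15) = 1226904698880.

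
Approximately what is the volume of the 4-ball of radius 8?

V_4(8) = π^(4/2) · (8)^4 / Γ(4/2 + 1) = 2048·π^2 ≈ 20212.9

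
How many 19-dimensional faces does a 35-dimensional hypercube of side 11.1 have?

Number of 19-faces = C(35,19) · 2^(35-19) = 4059928950 · 65536 = 266071503667200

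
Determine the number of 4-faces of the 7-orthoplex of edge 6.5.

Number of 4-faces = 2^(4+1) · C(7,4+1) = 32 · 21 = 672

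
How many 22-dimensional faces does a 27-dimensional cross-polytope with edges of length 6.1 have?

Each 22-face is the convex hull of 23 vertices, one chosen as ±e_i from each of 23 distinct axes: 2^23·C(27,23) = 147220070400.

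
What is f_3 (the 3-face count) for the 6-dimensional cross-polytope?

An n-cross-polytope has 2^(k+1)·C(n,k+1) k-faces. Here 2^4·C(6,4) = 16·15 = 240.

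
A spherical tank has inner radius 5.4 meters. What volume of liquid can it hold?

Volume = π^{3/2}·(5.4)^3/Γ(5/2) ≈ 659.584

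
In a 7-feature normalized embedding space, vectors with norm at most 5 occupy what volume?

The n-ball volume is π^(n/2)·r^n/Γ(n/2+1). With n=7, r=5: V = 250000·π^3/21 ≈ 369122.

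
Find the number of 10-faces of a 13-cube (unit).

Choose 10 of 13 axes to span the face (C(13,10) = 286 ways), then fix each of the remaining 3 coordinates at one of its two extreme values (2^3 = 8 ways): 286·8 = 2288.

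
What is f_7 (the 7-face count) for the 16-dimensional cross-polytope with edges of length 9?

An n-cross-polytope has 2^(k+1)·C(n,k+1) k-faces. Here 2^8·C(16,8) = 256·12870 = 3294720.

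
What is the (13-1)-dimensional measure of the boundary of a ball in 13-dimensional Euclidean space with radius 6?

The surface area of an n-ball is 2π^(n/2) r^(n-1) / Γ(n/2). For n=13, r=6: 10319560704·π^6/385 ≈ 2.57691e+10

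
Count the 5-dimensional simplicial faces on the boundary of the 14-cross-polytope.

f_5(14-orthoplex) = 2^6 · (14 choose 6) = 192192.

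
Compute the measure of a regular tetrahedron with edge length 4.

Volume = (√2/12) · 4³ = 7.54247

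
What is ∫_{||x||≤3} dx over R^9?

V = 23328·π^4/35 ≈ 64924.6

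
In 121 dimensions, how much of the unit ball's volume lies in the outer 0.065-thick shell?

Shell fraction = 1 - (1-0.065)^121 ≈ 0.999706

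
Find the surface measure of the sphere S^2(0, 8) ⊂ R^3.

S_3(8) = 2·π^(3/2)·(8)^2 / Γ(3/2) = 4πr² = 4π·(8)² ≈ 804.248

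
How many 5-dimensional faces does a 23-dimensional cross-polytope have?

Each 5-face is the convex hull of 6 vertices, one chosen as ±e_i from each of 6 distinct axes: 2^6·C(23,6) = 6460608.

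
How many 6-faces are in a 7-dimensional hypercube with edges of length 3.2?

f_6(7-cube) = (7 choose 6) · 2^1 = 14.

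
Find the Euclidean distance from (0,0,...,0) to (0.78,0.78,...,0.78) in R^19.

The space diagonal of an n-cube of side s is s√n. Here 0.78·√19 ≈ 3.39994.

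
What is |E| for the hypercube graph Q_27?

Each of the 2^27 = 134217728 vertices has degree 27; total edges = 27·2^27/2 = 1811939328.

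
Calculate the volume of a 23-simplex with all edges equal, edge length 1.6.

V = (1.6^23 / 23!) · √((23+1) / 2^23) ≈ 3.23986e-21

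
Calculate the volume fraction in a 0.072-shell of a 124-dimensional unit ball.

Shell fraction = 1 - (1-0.072)^124 ≈ 0.999905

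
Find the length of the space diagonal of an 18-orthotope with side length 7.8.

Diagonal = √18 · 7.8 ≈ 33.0926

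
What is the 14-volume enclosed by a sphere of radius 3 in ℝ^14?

V = 531441·π^7/560 ≈ 2.86626e+06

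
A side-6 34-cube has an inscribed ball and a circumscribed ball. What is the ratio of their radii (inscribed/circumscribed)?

r_in / r_out = (6/2) / (6√34/2) = 1/√34 ≈ 0.171499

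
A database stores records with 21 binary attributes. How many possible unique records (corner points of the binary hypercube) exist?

An n-cube has 2^n vertices; for n = 21 that is 2^21 = 2097152.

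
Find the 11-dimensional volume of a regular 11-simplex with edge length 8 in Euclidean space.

For a regular n-simplex with edge a, V = (a^n / n!)·√((n+1)/2^n). With a=8, n=11: V ≈ 16.4725.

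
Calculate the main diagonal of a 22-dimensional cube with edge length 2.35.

d = √(2.35² + 2.35² + ... + 2.35²) [22 terms] = √(22·2.35²) = 2.35√22 ≈ 11.0225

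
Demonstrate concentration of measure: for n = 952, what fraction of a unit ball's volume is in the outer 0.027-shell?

1 - (1-0.027)^952 ≈ 1 - 4.824e-12 ≈ (100 - 4.82e-10)%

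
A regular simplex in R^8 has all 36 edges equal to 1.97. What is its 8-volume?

V_8 = √(9) · 1.97^8 / (8! · 2^(8/2)) ≈ 0.0010549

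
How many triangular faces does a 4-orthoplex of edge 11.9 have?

f_2(4-orthoplex) = 2^3 · (4 choose 3) = 32.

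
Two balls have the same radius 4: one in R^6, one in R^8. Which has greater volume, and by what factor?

V_6(4) ≈ 21167, V_8(4) ≈ 265992. The 8-ball is larger by a factor of 12.57.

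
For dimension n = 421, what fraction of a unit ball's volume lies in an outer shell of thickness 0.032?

1 - (1-0.032)^421 ≈ 0.9999988688 ≈ 99.999887%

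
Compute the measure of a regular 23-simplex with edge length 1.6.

V_23 = √(24) · 1.6^23 / (23! · 2^(23/2)) ≈ 3.23986e-21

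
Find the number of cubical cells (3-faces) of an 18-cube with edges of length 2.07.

Number of 3-faces = C(18,3) · 2^(18-3) = 816 · 32768 = 26738688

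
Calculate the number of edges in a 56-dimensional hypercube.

Each of the 2^56 = 72057594037927936 vertices has degree 56; total edges = 56·2^56/2 = 2017612633061982208.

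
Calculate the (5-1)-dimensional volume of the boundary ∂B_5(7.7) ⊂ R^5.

|∂B_5(7.7)| ≈ 92519.1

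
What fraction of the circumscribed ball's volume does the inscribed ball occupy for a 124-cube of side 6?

The radii are 6/2 and 6√124/2, so the volume ratio is (1/√124)^124 = 124^{-124/2} ≈ 1.61382e-130.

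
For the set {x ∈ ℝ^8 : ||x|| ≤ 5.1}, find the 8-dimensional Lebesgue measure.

The n-ball volume is π^(n/2)·r^n/Γ(n/2+1). With n=8, r=5.1: V ≈ 1.85759e+06.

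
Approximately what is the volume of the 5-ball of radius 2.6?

Volume = π^{5/2}·(2.6)^5/Γ(7/2) ≈ 625.411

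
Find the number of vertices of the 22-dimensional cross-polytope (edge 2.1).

An n-cross-polytope has 2n vertices; here n = 22, giving 44.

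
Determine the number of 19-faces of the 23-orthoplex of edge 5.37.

An n-cross-polytope has 2^(k+1)·C(n,k+1) k-faces. Here 2^20·C(23,20) = 1048576·1771 = 1857028096.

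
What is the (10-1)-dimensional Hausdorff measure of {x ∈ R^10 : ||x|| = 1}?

S_10(1) = 2·π^(10/2)·(1)^9 / Γ(10/2) = π^5/12 ≈ 25.5016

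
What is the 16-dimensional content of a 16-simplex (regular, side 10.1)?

Volume = 10.1^16 · √(17/2^16) / 16! ≈ 9.02624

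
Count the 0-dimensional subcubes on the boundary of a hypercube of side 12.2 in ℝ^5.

f_0(5-cube) = (5 choose 0) · 2^5 = 32.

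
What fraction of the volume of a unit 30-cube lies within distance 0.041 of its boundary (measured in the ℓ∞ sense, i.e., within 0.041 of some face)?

1 - (1 - 2·0.041)^30 = 1 - 0.918^30 ≈ 0.923214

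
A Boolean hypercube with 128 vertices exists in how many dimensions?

n = log_2(128) = 7.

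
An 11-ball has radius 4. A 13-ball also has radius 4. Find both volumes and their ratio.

V_11(4) ≈ 7.9025e+06. V_13(4) ≈ 6.11113e+07. Ratio V_11/V_13 ≈ 0.1293.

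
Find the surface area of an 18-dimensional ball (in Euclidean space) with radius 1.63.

S_18(1.63) = 2·π^(18/2)·(1.63)^17 / Γ(18/2) ≈ 5984.77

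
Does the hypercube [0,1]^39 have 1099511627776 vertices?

False. The 39-cube has 2^39 = 549755813888 vertices.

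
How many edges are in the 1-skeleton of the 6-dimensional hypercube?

An n-cube has n·2^(n-1) edges. With n = 6: 6·32 = 192.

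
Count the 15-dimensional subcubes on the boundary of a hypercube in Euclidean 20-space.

Choose 15 of 20 axes to span the face (C(20,15) = 15504 ways), then fix each of the remaining 5 coordinates at one of its two extreme values (2^5 = 32 ways): 15504·32 = 496128.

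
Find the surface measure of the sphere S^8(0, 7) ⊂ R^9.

|∂B_9(7)| = 26353376·π^4/15 ≈ 1.71137e+08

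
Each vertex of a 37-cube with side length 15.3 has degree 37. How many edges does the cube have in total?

Number of 1-faces = C(37,1)·2^(37-1) = 37·68719476736 = 2542620639232.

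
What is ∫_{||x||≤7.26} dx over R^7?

V_7(7.26) = π^(7/2) · (7.26)^7 / Γ(7/2 + 1) ≈ 5.02269e+06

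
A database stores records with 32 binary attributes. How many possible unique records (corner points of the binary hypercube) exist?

An n-cube has 2^n vertices; for n = 32 that is 2^32 = 4294967296.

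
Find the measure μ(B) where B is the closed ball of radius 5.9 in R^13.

The n-ball volume is π^(n/2)·r^n/Γ(n/2+1). With n=13, r=5.9: V ≈ 9.55911e+09.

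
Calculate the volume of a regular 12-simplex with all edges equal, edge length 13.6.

For a regular n-simplex with edge a, V = (a^n / n!)·√((n+1)/2^n). With a=13.6, n=12: V ≈ 4708.92.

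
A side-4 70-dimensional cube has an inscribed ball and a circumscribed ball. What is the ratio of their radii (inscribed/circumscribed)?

For an n-cube of any side s, the inradius is s/2 and the circumradius is s√n/2, so the ratio is 1/√70 ≈ 0.119523.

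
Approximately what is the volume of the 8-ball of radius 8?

V = 2097152·π^4/3 ≈ 6.80939e+07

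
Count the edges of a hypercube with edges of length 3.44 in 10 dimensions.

Number of 1-faces = C(10,1)·2^(10-1) = 10·512 = 5120.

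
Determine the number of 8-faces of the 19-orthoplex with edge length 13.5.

Each 8-face is the convex hull of 9 vertices, one chosen as ±e_i from each of 9 distinct axes: 2^9·C(19,9) = 47297536.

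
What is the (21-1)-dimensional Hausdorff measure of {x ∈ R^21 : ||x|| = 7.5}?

The surface area of an n-ball is 2π^(n/2) r^(n-1) / Γ(n/2). For n=21, r=7.5: 164210208892822265625·π^10/165541376 ≈ 9.2895e+16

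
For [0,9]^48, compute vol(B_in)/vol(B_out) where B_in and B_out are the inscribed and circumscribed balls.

The radii are 9/2 and 9√48/2, so the volume ratio is (1/√48)^48 = 48^{-48/2} ≈ 4.469e-41.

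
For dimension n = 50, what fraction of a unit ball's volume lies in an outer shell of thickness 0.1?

1 - (1-0.1)^50 ≈ 0.994846 ≈ 99.48%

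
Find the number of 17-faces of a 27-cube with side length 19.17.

Number of 17-faces = C(27,17) · 2^(27-17) = 8436285 · 1024 = 8638755840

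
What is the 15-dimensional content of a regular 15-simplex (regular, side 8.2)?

Volume = 8.2^15 · √(16/2^15) / 15! ≈ 0.861079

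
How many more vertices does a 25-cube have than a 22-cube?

The 25-cube has 2^25 = 33554432 vertices. The 22-cube has 2^22 = 4194304 vertices. Difference: 33554432 - 4194304 = 29360128.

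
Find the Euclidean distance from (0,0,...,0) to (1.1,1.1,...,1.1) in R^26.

d = √(1.1² + 1.1² + ... + 1.1²) [26 terms] = √(26·1.1²) = 1.1√26 ≈ 5.60892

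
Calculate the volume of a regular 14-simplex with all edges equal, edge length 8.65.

For a regular n-simplex with edge a, V = (a^n / n!)·√((n+1)/2^n). With a=8.65, n=14: V ≈ 4.55672.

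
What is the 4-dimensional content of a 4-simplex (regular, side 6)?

Volume = 6^4 · √(5/2^4) / 4! ≈ 30.1869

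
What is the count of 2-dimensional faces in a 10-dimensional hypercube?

Number of 2-faces = C(10,2) · 2^(10-2) = 45 · 256 = 11520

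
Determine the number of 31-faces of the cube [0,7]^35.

An n-cube has C(n,k)·2^(n-k) k-faces. Here C(35,31)·2^4 = 52360·16 = 837760.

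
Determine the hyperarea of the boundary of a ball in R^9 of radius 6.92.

S = n·V_n(r)/r = 9·V_9(6.92)/6.92 (volume-to-surface relation), giving 1.56102e+08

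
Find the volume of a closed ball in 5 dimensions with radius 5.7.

V_5(5.7) = π^(5/2) · (5.7)^5 / Γ(5/2 + 1) ≈ 31671.8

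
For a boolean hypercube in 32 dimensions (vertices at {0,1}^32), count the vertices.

The 32-cube has 2^32 = 4294967296 vertices.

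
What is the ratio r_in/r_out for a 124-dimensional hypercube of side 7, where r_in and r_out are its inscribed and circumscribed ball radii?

Ratio = (s/2)/(s√124/2) = 124^(-1/2) ≈ 0.0898027.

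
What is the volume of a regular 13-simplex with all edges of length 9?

Volume = 9^13 · √(14/2^13) / 13! ≈ 16.8749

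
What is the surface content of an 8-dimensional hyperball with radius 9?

|∂B_8(9)| = 1594323·π^4 ≈ 1.55302e+08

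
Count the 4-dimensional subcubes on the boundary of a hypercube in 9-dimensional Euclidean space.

An n-cube has C(n,k)·2^(n-k) k-faces. Here C(9,4)·2^5 = 126·32 = 4032.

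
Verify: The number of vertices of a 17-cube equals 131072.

True. The 17-cube has 2^17 = 131072 vertices.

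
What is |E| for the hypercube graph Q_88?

An n-cube has n·2^(n-1) edges. With n = 88: 88·154742504910672534362390528 = 13617340432139183023890366464.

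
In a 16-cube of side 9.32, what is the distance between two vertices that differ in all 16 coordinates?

||(9.32,9.32,...,9.32)|| = √(16)·9.32 = 37.28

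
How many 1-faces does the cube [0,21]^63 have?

Number of 1-faces = C(63,1)·2^(63-1) = 63·4611686018427387904 = 290536219160925437952.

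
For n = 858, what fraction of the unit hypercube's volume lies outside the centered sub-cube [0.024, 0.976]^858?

Shell fraction = 1 - (1-0.048)^858 ≈ 1 - 4.683e-19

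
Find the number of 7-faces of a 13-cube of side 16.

f_7(13-cube) = (13 choose 7) · 2^6 = 109824.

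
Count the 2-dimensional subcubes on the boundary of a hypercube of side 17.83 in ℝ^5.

An n-cube has C(n,k)·2^(n-k) k-faces. Here C(5,2)·2^3 = 10·8 = 80.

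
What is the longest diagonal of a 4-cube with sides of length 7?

d = √(7² + 7² + ... + 7²) [4 terms] = √(4·7²) = 7√4 = 14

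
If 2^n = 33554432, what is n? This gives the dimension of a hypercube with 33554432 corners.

The n-cube has 2^n vertices, and 33554432 = 2^25, so n = 25.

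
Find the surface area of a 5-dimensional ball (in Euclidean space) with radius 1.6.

S = n·V_n(r)/r = 5·V_5(1.6)/1.6 (volume-to-surface relation), giving 172.484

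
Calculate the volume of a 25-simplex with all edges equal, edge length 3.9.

For a regular n-simplex with edge a, V = (a^n / n!)·√((n+1)/2^n). With a=3.9, n=25: V ≈ 3.39298e-14.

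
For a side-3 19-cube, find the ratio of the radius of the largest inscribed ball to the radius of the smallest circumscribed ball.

r_in = 3/2 (half the side); r_out = 3√19/2 (half the diagonal). Ratio = 1/√19 ≈ 0.229416.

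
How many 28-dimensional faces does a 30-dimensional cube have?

An n-cube has C(n,k)·2^(n-k) k-faces. Here C(30,28)·2^2 = 435·4 = 1740.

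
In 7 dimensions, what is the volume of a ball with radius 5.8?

The n-ball volume is π^(n/2)·r^n/Γ(n/2+1). With n=7, r=5.8: V ≈ 1.04322e+06.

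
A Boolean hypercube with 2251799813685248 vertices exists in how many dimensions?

The n-cube has 2^n vertices, and 2251799813685248 = 2^51, so n = 51.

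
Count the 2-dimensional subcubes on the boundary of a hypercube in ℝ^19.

f_2(19-cube) = (19 choose 2) · 2^17 = 22413312.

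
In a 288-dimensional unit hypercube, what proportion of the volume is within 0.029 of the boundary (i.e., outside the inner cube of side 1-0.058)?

The inner cube has side 1-2·0.029 = 0.942 and volume (0.942)^288 ≈ 3.362e-08, so the shell holds 0.9999999664 of the volume.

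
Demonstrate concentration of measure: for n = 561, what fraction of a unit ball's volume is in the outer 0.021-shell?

1 - (1-0.021)^561 ≈ 0.999993 ≈ 99.999325%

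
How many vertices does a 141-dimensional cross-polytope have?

Number of vertices = 2n = 282.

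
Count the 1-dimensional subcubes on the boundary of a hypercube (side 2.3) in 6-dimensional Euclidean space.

f_1(6-cube) = (6 choose 1) · 2^5 = 192.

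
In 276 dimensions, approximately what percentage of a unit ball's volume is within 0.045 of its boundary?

1 - (1-0.045)^276 ≈ 0.9999969736 ≈ 99.999697%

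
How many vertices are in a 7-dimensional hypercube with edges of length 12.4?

Choose 0 of 7 axes to span the face (C(7,0) = 1 way), then fix each of the remaining 7 coordinates at one of its two extreme values (2^7 = 128 ways): 1·128 = 128.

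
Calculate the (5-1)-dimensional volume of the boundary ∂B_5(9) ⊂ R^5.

S = n·V_n(r)/r = 5·V_5(9)/9 (volume-to-surface relation), giving 17496·π^2 ≈ 172679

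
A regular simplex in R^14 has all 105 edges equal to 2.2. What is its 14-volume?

Volume = 2.2^14 · √(15/2^14) / 14! ≈ 2.15946e-08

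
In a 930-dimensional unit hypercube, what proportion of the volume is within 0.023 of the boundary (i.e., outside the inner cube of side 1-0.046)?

1 - (1 - 2·0.023)^930 = 1 - 0.954^930 ≈ 1 - 9.55e-20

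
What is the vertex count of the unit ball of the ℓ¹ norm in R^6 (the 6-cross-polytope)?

The 6-dimensional cross-polytope has 2n = 2·6 = 12 vertices.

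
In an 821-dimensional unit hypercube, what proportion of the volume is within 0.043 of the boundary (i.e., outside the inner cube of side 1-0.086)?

Shell fraction = 1 - (1-0.086)^821 ≈ 1 - 8.646e-33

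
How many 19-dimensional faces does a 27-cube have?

An n-cube has C(n,k)·2^(n-k) k-faces. Here C(27,19)·2^8 = 2220075·256 = 568339200.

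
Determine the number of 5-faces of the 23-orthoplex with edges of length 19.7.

Each 5-face is the convex hull of 6 vertices, one chosen as ±e_i from each of 6 distinct axes: 2^6·C(23,6) = 6460608.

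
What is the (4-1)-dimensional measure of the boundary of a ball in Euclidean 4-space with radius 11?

The surface area of an n-ball is 2π^(n/2) r^(n-1) / Γ(n/2). For n=4, r=11: 2662·π^2 ≈ 26272.9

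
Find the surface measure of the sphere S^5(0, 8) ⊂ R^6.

S_6(8) = 2·π^(6/2)·(8)^5 / Γ(6/2) = 32768·π^3 ≈ 1.01601e+06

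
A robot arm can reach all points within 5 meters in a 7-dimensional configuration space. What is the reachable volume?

The n-ball volume is π^(n/2)·r^n/Γ(n/2+1). With n=7, r=5: V = 250000·π^3/21 ≈ 369122.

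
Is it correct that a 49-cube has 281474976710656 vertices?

False. The 49-cube has 2^49 = 562949953421312 vertices.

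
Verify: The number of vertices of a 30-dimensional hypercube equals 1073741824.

True. The 30-cube has 2^30 = 1073741824 vertices.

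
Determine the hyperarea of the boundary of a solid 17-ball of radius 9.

S = n·V_n(r)/r = 17·V_17(9)/9 (volume-to-surface relation), giving 11712917736940032·π^8/25025 ≈ 4.44109e+15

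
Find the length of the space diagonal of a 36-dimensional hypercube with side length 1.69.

d = √(1.69² + 1.69² + ... + 1.69²) [36 terms] = √(36·1.69²) = 1.69√36 = 10.14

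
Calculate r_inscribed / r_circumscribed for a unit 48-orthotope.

r_in / r_out = (1/2) / (1√48/2) = 1/√48 ≈ 0.144338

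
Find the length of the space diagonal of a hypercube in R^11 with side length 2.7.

Diagonal = √11 · 2.7 ≈ 8.95489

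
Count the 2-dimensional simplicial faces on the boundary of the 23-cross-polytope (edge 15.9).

f_2(23-orthoplex) = 2^3 · (23 choose 3) = 14168.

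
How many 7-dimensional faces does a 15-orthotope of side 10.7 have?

Choose 7 of 15 axes to span the face (C(15,7) = 6435 ways), then fix each of the remaining 8 coordinates at one of its two extreme values (2^8 = 256 ways): 6435·256 = 1647360.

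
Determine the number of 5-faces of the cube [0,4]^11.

f_5(11-cube) = (11 choose 5) · 2^6 = 29568.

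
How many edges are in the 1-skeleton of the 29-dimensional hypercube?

Number of 1-faces = C(29,1)·2^(29-1) = 29·268435456 = 7784628224.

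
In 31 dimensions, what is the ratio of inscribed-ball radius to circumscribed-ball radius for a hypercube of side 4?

For an n-cube of any side s, the inradius is s/2 and the circumradius is s√n/2, so the ratio is 1/√31 ≈ 0.179605.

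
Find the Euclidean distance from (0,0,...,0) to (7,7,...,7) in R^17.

Diagonal = √17 · 7 ≈ 28.8617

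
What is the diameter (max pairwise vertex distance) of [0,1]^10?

d = √(1² + 1² + ... + 1²) [10 terms] = √(10·1²) = 1√10 ≈ 3.16228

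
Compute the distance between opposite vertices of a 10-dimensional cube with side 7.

||(7,7,...,7)|| = √(10)·7 ≈ 22.1359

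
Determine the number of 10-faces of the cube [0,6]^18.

An n-cube has C(n,k)·2^(n-k) k-faces. Here C(18,10)·2^8 = 43758·256 = 11202048.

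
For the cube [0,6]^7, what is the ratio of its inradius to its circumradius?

Ratio = (s/2)/(s√7/2) = 7^(-1/2) ≈ 0.377964.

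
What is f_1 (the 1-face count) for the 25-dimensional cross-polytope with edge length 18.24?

Number of 1-faces = 2^(1+1) · C(25,1+1) = 4 · 300 = 1200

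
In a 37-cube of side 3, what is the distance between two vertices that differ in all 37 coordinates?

d = √(3² + 3² + ... + 3²) [37 terms] = √(37·3²) = 3√37 ≈ 18.2483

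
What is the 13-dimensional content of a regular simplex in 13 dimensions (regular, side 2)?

V = (2^13 / 13!) · √((13+1) / 2^13) ≈ 5.43849e-08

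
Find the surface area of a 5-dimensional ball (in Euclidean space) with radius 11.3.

S_5(11.3) = 2·π^(5/2)·(11.3)^4 / Γ(5/2) ≈ 429123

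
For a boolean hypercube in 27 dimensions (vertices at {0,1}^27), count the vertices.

Each vertex is a binary string of length 27, so there are 2^27 = 134217728.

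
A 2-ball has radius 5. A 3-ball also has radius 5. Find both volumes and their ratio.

V_2(5) ≈ 78.5398. V_3(5) ≈ 523.599. Ratio V_2/V_3 ≈ 0.15.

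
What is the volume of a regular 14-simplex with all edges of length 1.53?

V = (1.53^14 / 14!) · √((14+1) / 2^14) ≈ 1.33693e-10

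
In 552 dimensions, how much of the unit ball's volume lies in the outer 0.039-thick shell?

V(inner)/V(outer) = ((1-0.039)/1)^552 ≈ 2.906e-10, so the shell fraction is 1 - 2.906e-10.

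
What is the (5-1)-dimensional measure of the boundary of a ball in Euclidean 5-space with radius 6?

S = n·V_n(r)/r = 5·V_5(6)/6 (volume-to-surface relation), giving 3456·π^2 ≈ 34109.4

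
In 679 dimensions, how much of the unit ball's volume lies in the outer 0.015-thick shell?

V(inner)/V(outer) = ((1-0.015)/1)^679 ≈ 3.493e-05, so the shell fraction is 0.999965.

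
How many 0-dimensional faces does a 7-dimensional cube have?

Number of 0-faces = C(7,0) · 2^(7-0) = 1 · 128 = 128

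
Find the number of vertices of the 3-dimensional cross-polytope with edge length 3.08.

Number of vertices = 2n = 6.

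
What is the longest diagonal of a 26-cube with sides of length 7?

The space diagonal of an n-cube of side s is s√n. Here 7·√26 ≈ 35.6931.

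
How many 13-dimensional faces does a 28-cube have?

Number of 13-faces = C(28,13) · 2^(28-13) = 37442160 · 32768 = 1226904698880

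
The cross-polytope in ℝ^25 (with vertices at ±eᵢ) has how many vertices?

The 25-dimensional cross-polytope has 2n = 2·25 = 50 vertices.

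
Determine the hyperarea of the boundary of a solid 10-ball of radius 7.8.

S_10(7.8) = 2·π^(10/2)·(7.8)^9 / Γ(10/2) ≈ 2.72533e+09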